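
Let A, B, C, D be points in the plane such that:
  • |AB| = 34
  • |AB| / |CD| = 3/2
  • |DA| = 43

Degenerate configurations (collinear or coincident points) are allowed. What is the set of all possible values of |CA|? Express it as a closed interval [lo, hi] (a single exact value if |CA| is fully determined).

|AB| ∈ {34}
|AD| ∈ {43}
|CD| ∈ {68/3}
|BD| ∈ [9, 77]
|AC| ∈ [61/3, 197/3]
|BC| ∈ [0, 299/3]

|CA| ∈ [61/3, 197/3]  (≈ [20.3333, 65.6667])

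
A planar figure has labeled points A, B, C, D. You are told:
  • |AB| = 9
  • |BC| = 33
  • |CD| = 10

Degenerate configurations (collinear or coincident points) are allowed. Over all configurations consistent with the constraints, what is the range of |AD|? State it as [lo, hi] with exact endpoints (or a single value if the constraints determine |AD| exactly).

|AD| ∈ [14, 52]  (≈ [14.0000, 52.0000])

|AB| ∈ {9}
|BC| ∈ {33}
|CD| ∈ {10}
|AC| ∈ [24, 42]
|BD| ∈ [23, 43]
|AD| ∈ [14, 52]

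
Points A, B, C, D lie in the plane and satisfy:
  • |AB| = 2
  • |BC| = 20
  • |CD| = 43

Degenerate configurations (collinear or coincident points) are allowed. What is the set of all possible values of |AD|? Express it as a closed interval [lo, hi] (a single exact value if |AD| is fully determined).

|AD| ∈ [21, 65]  (≈ [21.0000, 65.0000])

|AB| ∈ {2}
|BC| ∈ {20}
|CD| ∈ {43}
|AC| ∈ [18, 22]
|BD| ∈ [23, 63]
|AD| ∈ [21, 65]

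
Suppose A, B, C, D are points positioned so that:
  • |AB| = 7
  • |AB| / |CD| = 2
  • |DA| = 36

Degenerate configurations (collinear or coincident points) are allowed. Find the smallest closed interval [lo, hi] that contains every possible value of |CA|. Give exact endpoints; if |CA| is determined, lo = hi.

|AB| ∈ {7}
|AD| ∈ {36}
|CD| ∈ {7/2}
|BD| ∈ [29, 43]
|AC| ∈ [65/2, 79/2]
|BC| ∈ [51/2, 93/2]

|CA| ∈ [65/2, 79/2]  (≈ [32.5000, 39.5000])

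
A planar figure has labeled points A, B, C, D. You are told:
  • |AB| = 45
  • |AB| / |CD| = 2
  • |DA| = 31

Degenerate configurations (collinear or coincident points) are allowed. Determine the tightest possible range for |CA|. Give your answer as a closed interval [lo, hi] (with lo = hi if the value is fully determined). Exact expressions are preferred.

|CA| ∈ [17/2, 107/2]  (≈ [8.5000, 53.5000])

|AB| ∈ {45}
|AD| ∈ {31}
|CD| ∈ {45/2}
|BD| ∈ [14, 76]
|AC| ∈ [17/2, 107/2]
|BC| ∈ [0, 197/2]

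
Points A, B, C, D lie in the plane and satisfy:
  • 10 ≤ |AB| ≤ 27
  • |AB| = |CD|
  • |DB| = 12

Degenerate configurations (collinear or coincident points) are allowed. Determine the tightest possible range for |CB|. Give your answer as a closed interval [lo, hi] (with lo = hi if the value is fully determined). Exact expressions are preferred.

|CB| ∈ [0, 39]  (≈ [0.0000, 39.0000])

|AB| ∈ [10, 27]
|BD| ∈ {12}
|CD| ∈ [10, 27]
|AD| ∈ [0, 39]
|BC| ∈ [0, 39]
|AC| ∈ [0, 66]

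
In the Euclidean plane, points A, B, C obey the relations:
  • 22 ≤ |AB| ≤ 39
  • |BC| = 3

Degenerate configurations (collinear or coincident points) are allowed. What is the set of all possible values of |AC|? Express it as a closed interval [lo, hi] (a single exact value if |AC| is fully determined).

|AC| ∈ [19, 42]  (≈ [19.0000, 42.0000])

|AB| ∈ [22, 39]
|BC| ∈ {3}
|AC| ∈ [19, 42]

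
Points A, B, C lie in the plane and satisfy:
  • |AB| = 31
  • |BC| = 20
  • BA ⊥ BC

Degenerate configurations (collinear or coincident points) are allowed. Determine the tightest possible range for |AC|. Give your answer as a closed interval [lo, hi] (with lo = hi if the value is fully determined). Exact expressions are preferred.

|AC| = √(1361)  (≈ 36.8917)

|AB| ∈ {31}
|BC| ∈ {20}
|AC| ∈ {√(1361)}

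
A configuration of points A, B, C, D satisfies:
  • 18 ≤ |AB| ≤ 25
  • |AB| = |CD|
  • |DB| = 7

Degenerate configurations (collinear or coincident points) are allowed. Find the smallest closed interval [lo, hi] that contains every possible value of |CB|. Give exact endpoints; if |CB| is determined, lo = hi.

|AB| ∈ [18, 25]
|BD| ∈ {7}
|CD| ∈ [18, 25]
|AD| ∈ [11, 32]
|BC| ∈ [11, 32]
|AC| ∈ [0, 57]

|CB| ∈ [11, 32]  (≈ [11.0000, 32.0000])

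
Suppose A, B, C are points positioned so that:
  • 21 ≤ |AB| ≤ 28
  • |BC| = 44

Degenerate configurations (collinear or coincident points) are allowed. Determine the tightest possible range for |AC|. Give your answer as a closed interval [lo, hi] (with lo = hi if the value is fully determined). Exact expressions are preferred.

|AB| ∈ [21, 28]
|BC| ∈ {44}
|AC| ∈ [16, 72]

|AC| ∈ [16, 72]  (≈ [16.0000, 72.0000])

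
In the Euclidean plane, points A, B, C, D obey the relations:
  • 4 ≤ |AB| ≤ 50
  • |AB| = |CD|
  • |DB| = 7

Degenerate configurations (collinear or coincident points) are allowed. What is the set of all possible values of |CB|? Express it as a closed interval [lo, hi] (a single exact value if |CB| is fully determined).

|AB| ∈ [4, 50]
|BD| ∈ {7}
|CD| ∈ [4, 50]
|AD| ∈ [0, 57]
|BC| ∈ [0, 57]
|AC| ∈ [0, 107]

|CB| ∈ [0, 57]  (≈ [0.0000, 57.0000])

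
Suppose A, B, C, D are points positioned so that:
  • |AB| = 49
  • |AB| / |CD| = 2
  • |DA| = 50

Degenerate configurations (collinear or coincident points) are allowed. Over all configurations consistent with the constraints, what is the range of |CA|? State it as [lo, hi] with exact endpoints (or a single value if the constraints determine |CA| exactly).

|AB| ∈ {49}
|AD| ∈ {50}
|CD| ∈ {49/2}
|BD| ∈ [1, 99]
|AC| ∈ [51/2, 149/2]
|BC| ∈ [0, 247/2]

|CA| ∈ [51/2, 149/2]  (≈ [25.5000, 74.5000])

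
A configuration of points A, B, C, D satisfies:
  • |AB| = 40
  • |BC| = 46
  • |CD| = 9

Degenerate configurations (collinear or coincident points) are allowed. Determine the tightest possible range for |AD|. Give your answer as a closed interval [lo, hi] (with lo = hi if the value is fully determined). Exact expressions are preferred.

|AD| ∈ [0, 95]  (≈ [0.0000, 95.0000])

|AB| ∈ {40}
|BC| ∈ {46}
|CD| ∈ {9}
|AC| ∈ [6, 86]
|BD| ∈ [37, 55]
|AD| ∈ [0, 95]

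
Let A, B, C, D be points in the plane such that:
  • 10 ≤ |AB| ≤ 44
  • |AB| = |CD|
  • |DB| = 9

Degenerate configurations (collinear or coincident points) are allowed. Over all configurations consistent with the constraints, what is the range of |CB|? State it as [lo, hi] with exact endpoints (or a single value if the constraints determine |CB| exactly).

|CB| ∈ [1, 53]  (≈ [1.0000, 53.0000])

|AB| ∈ [10, 44]
|BD| ∈ {9}
|CD| ∈ [10, 44]
|AD| ∈ [1, 53]
|BC| ∈ [1, 53]
|AC| ∈ [0, 97]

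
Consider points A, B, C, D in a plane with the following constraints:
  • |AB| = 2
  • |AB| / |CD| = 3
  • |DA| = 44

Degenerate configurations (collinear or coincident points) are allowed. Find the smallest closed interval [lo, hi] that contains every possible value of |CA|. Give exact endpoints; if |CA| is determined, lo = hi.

|CA| ∈ [130/3, 134/3]  (≈ [43.3333, 44.6667])

|AB| ∈ {2}
|AD| ∈ {44}
|CD| ∈ {2/3}
|BD| ∈ [42, 46]
|AC| ∈ [130/3, 134/3]
|BC| ∈ [124/3, 140/3]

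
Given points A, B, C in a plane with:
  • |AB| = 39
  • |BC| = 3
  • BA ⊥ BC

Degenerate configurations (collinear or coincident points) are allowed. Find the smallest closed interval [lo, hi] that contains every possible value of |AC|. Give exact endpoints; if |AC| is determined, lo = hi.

|AC| = 3·√(170)  (≈ 39.1152)

|AB| ∈ {39}
|BC| ∈ {3}
|AC| ∈ {3·√(170)}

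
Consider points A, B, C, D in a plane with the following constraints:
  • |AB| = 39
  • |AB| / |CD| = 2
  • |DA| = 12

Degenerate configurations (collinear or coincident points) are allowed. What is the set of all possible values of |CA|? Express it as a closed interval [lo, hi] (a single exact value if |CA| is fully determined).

|AB| ∈ {39}
|AD| ∈ {12}
|CD| ∈ {39/2}
|BD| ∈ [27, 51]
|AC| ∈ [15/2, 63/2]
|BC| ∈ [15/2, 141/2]

|CA| ∈ [15/2, 63/2]  (≈ [7.5000, 31.5000])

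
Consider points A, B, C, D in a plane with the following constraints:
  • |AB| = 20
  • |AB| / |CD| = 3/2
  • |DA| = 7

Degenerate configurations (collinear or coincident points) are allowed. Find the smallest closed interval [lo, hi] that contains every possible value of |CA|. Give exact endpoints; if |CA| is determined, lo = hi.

|AB| ∈ {20}
|AD| ∈ {7}
|CD| ∈ {40/3}
|BD| ∈ [13, 27]
|AC| ∈ [19/3, 61/3]
|BC| ∈ [0, 121/3]

|CA| ∈ [19/3, 61/3]  (≈ [6.3333, 20.3333])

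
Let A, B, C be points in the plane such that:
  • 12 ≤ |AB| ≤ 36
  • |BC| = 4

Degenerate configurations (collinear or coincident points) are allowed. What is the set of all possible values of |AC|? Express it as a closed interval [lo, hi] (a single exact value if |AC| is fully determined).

|AC| ∈ [8, 40]  (≈ [8.0000, 40.0000])

|AB| ∈ [12, 36]
|BC| ∈ {4}
|AC| ∈ [8, 40]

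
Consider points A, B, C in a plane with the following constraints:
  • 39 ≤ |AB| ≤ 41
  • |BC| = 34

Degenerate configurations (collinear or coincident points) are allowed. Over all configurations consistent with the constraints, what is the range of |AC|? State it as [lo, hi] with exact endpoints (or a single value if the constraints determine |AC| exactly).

|AB| ∈ [39, 41]
|BC| ∈ {34}
|AC| ∈ [5, 75]

|AC| ∈ [5, 75]  (≈ [5.0000, 75.0000])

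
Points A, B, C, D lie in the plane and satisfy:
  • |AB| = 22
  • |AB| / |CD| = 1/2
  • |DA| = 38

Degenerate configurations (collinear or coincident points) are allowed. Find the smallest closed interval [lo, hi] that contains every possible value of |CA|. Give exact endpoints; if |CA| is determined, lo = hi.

|CA| ∈ [6, 82]  (≈ [6.0000, 82.0000])

|AB| ∈ {22}
|AD| ∈ {38}
|CD| ∈ {44}
|BD| ∈ [16, 60]
|AC| ∈ [6, 82]
|BC| ∈ [0, 104]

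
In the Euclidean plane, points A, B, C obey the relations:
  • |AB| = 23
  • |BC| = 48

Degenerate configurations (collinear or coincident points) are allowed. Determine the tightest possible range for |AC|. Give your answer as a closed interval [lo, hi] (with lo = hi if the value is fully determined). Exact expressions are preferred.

|AB| ∈ {23}
|BC| ∈ {48}
|AC| ∈ [25, 71]

|AC| ∈ [25, 71]  (≈ [25.0000, 71.0000])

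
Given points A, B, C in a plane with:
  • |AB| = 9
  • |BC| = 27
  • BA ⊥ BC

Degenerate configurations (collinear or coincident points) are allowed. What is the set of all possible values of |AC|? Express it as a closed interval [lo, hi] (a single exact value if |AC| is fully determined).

|AB| ∈ {9}
|BC| ∈ {27}
|AC| ∈ {9·√(10)}

|AC| = 9·√(10)  (≈ 28.4605)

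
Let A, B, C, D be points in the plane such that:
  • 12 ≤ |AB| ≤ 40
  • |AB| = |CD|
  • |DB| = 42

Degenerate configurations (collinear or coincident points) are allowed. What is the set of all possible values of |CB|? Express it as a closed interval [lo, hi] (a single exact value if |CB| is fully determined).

|CB| ∈ [2, 82]  (≈ [2.0000, 82.0000])

|AB| ∈ [12, 40]
|BD| ∈ {42}
|CD| ∈ [12, 40]
|AD| ∈ [2, 82]
|BC| ∈ [2, 82]
|AC| ∈ [0, 122]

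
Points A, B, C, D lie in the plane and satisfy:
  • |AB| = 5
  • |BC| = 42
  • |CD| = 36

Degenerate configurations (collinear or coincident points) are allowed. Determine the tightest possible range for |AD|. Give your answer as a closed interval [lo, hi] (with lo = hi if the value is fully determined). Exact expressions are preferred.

|AB| ∈ {5}
|BC| ∈ {42}
|CD| ∈ {36}
|AC| ∈ [37, 47]
|BD| ∈ [6, 78]
|AD| ∈ [1, 83]

|AD| ∈ [1, 83]  (≈ [1.0000, 83.0000])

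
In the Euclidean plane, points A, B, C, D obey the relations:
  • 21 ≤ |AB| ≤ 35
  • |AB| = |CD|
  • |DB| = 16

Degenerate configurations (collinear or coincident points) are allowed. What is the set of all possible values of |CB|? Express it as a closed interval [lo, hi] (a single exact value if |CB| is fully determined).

|CB| ∈ [5, 51]  (≈ [5.0000, 51.0000])

|AB| ∈ [21, 35]
|BD| ∈ {16}
|CD| ∈ [21, 35]
|AD| ∈ [5, 51]
|BC| ∈ [5, 51]
|AC| ∈ [0, 86]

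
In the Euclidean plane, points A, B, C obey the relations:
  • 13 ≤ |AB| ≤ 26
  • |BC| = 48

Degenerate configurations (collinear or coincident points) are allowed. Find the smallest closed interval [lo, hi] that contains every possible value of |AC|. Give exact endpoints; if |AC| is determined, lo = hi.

|AC| ∈ [22, 74]  (≈ [22.0000, 74.0000])

|AB| ∈ [13, 26]
|BC| ∈ {48}
|AC| ∈ [22, 74]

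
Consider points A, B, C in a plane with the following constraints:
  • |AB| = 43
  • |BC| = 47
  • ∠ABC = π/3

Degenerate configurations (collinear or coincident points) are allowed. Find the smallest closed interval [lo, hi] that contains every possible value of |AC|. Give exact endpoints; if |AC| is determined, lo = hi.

|AC| = √(2037)  (≈ 45.1331)

|AB| ∈ {43}
|BC| ∈ {47}
|AC| ∈ {√(2037)}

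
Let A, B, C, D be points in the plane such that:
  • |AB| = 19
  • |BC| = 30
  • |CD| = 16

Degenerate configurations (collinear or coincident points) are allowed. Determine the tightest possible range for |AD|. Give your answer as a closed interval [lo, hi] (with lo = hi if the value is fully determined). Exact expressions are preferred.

|AB| ∈ {19}
|BC| ∈ {30}
|CD| ∈ {16}
|AC| ∈ [11, 49]
|BD| ∈ [14, 46]
|AD| ∈ [0, 65]

|AD| ∈ [0, 65]  (≈ [0.0000, 65.0000])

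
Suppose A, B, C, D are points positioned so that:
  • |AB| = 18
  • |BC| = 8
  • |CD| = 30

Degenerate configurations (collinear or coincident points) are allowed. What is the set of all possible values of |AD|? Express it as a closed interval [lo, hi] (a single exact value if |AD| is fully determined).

|AD| ∈ [4, 56]  (≈ [4.0000, 56.0000])

|AB| ∈ {18}
|BC| ∈ {8}
|CD| ∈ {30}
|AC| ∈ [10, 26]
|BD| ∈ [22, 38]
|AD| ∈ [4, 56]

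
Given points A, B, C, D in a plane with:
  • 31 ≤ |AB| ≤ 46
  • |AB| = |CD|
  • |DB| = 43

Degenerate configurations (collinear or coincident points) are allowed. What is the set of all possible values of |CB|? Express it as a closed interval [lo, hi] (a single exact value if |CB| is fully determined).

|CB| ∈ [0, 89]  (≈ [0.0000, 89.0000])

|AB| ∈ [31, 46]
|BD| ∈ {43}
|CD| ∈ [31, 46]
|AD| ∈ [0, 89]
|BC| ∈ [0, 89]
|AC| ∈ [0, 135]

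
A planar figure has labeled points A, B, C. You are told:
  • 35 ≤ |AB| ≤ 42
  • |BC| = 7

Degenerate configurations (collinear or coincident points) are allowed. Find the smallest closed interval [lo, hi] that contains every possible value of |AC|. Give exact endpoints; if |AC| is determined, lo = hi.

|AB| ∈ [35, 42]
|BC| ∈ {7}
|AC| ∈ [28, 49]

|AC| ∈ [28, 49]  (≈ [28.0000, 49.0000])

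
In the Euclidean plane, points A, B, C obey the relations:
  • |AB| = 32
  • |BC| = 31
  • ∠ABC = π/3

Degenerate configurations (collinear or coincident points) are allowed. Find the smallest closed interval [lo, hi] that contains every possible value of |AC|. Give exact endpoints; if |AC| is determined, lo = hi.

|AC| = √(993)  (≈ 31.5119)

|AB| ∈ {32}
|BC| ∈ {31}
|AC| ∈ {√(993)}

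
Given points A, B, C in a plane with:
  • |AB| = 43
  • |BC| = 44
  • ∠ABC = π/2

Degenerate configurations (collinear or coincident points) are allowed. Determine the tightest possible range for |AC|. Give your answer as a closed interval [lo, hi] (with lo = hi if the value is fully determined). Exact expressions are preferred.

|AC| = √(3785)  (≈ 61.5224)

|AB| ∈ {43}
|BC| ∈ {44}
|AC| ∈ {√(3785)}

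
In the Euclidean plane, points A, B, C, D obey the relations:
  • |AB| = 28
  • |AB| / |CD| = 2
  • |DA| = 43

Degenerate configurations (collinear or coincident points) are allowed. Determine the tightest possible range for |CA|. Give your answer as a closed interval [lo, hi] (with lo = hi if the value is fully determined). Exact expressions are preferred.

|AB| ∈ {28}
|AD| ∈ {43}
|CD| ∈ {14}
|BD| ∈ [15, 71]
|AC| ∈ [29, 57]
|BC| ∈ [1, 85]

|CA| ∈ [29, 57]  (≈ [29.0000, 57.0000])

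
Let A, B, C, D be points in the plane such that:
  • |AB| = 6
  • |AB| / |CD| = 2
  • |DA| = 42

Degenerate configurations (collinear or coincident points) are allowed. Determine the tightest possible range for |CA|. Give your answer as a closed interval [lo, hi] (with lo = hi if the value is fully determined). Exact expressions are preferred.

|CA| ∈ [39, 45]  (≈ [39.0000, 45.0000])

|AB| ∈ {6}
|AD| ∈ {42}
|CD| ∈ {3}
|BD| ∈ [36, 48]
|AC| ∈ [39, 45]
|BC| ∈ [33, 51]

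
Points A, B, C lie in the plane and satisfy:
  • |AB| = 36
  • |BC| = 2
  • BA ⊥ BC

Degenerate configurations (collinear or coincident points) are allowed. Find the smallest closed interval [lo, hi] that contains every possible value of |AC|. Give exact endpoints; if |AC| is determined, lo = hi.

|AB| ∈ {36}
|BC| ∈ {2}
|AC| ∈ {10·√(13)}

|AC| = 10·√(13)  (≈ 36.0555)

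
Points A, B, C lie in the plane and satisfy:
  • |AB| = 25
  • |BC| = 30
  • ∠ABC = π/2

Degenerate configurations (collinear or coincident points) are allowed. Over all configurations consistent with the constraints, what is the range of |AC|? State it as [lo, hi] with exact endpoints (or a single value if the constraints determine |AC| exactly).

|AC| = 5·√(61)  (≈ 39.0512)

|AB| ∈ {25}
|BC| ∈ {30}
|AC| ∈ {5·√(61)}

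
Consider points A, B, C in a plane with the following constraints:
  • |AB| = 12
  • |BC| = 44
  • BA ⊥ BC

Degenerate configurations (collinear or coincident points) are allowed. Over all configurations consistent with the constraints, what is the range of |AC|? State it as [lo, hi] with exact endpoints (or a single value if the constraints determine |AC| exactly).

|AC| = 4·√(130)  (≈ 45.6070)

|AB| ∈ {12}
|BC| ∈ {44}
|AC| ∈ {4·√(130)}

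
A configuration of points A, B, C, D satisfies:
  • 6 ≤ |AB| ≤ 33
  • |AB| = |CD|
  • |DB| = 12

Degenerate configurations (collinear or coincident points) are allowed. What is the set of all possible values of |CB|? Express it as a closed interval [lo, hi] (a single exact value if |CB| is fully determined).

|CB| ∈ [0, 45]  (≈ [0.0000, 45.0000])

|AB| ∈ [6, 33]
|BD| ∈ {12}
|CD| ∈ [6, 33]
|AD| ∈ [0, 45]
|BC| ∈ [0, 45]
|AC| ∈ [0, 78]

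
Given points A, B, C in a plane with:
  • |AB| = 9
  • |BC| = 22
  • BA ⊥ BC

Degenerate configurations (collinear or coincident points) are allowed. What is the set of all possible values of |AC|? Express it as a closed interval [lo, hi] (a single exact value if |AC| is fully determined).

|AB| ∈ {9}
|BC| ∈ {22}
|AC| ∈ {√(565)}

|AC| = √(565)  (≈ 23.7697)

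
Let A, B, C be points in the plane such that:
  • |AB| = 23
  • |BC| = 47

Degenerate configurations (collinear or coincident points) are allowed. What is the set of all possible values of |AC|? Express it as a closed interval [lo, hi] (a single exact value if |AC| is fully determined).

|AB| ∈ {23}
|BC| ∈ {47}
|AC| ∈ [24, 70]

|AC| ∈ [24, 70]  (≈ [24.0000, 70.0000])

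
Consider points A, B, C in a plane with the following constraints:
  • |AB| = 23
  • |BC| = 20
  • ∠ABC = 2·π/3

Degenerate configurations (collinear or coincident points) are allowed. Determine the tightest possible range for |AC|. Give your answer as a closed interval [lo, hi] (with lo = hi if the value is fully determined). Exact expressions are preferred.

|AC| = √(1389)  (≈ 37.2693)

|AB| ∈ {23}
|BC| ∈ {20}
|AC| ∈ {√(1389)}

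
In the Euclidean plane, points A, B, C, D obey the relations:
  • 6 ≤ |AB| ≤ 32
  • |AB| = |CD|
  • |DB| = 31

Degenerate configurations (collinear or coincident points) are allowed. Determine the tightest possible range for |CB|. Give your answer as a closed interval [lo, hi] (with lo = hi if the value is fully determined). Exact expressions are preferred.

|AB| ∈ [6, 32]
|BD| ∈ {31}
|CD| ∈ [6, 32]
|AD| ∈ [0, 63]
|BC| ∈ [0, 63]
|AC| ∈ [0, 95]

|CB| ∈ [0, 63]  (≈ [0.0000, 63.0000])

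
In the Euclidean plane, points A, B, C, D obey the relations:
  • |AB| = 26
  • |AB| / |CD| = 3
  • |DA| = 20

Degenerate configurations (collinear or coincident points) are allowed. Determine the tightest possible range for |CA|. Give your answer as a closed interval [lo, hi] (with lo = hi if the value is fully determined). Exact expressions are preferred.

|CA| ∈ [34/3, 86/3]  (≈ [11.3333, 28.6667])

|AB| ∈ {26}
|AD| ∈ {20}
|CD| ∈ {26/3}
|BD| ∈ [6, 46]
|AC| ∈ [34/3, 86/3]
|BC| ∈ [0, 164/3]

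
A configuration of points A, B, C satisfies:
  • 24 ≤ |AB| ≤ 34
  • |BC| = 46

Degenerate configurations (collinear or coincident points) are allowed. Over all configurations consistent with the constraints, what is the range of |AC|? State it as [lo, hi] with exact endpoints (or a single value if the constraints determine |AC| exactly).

|AC| ∈ [12, 80]  (≈ [12.0000, 80.0000])

|AB| ∈ [24, 34]
|BC| ∈ {46}
|AC| ∈ [12, 80]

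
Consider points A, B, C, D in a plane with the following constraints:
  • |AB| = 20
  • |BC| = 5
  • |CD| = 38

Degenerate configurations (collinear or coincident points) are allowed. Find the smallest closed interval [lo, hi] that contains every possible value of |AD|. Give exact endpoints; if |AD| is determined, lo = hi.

|AD| ∈ [13, 63]  (≈ [13.0000, 63.0000])

|AB| ∈ {20}
|BC| ∈ {5}
|CD| ∈ {38}
|AC| ∈ [15, 25]
|BD| ∈ [33, 43]
|AD| ∈ [13, 63]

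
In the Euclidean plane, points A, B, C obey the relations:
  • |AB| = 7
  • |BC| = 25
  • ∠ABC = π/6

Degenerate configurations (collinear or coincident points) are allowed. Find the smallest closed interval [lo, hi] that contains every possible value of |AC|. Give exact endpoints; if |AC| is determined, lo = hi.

|AC| = √(674 - 175·√(3))  (≈ 19.2585)

|AB| ∈ {7}
|BC| ∈ {25}
|AC| ∈ {√(674 - 175·√(3))}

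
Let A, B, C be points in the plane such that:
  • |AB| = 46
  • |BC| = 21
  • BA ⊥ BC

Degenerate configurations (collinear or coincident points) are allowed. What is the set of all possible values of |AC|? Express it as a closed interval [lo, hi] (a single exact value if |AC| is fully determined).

|AB| ∈ {46}
|BC| ∈ {21}
|AC| ∈ {√(2557)}

|AC| = √(2557)  (≈ 50.5668)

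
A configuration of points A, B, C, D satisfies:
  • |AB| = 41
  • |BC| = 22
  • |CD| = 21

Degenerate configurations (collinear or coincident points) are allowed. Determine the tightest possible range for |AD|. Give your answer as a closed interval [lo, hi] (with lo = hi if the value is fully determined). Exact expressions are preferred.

|AB| ∈ {41}
|BC| ∈ {22}
|CD| ∈ {21}
|AC| ∈ [19, 63]
|BD| ∈ [1, 43]
|AD| ∈ [0, 84]

|AD| ∈ [0, 84]  (≈ [0.0000, 84.0000])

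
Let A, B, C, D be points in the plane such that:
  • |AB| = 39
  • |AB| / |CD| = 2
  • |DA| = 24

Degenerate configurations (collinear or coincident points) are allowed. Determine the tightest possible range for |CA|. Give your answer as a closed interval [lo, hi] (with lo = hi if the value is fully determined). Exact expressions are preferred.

|AB| ∈ {39}
|AD| ∈ {24}
|CD| ∈ {39/2}
|BD| ∈ [15, 63]
|AC| ∈ [9/2, 87/2]
|BC| ∈ [0, 165/2]

|CA| ∈ [9/2, 87/2]  (≈ [4.5000, 43.5000])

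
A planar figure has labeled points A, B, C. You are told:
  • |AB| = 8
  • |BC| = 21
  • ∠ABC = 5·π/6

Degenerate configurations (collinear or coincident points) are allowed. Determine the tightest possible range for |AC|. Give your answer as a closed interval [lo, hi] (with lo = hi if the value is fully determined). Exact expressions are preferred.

|AC| = √(168·√(3) + 505)  (≈ 28.2132)

|AB| ∈ {8}
|BC| ∈ {21}
|AC| ∈ {√(168·√(3) + 505)}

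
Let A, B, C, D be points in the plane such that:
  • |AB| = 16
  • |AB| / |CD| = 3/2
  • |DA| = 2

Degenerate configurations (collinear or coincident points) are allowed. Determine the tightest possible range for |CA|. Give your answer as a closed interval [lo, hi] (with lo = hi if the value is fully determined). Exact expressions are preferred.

|CA| ∈ [26/3, 38/3]  (≈ [8.6667, 12.6667])

|AB| ∈ {16}
|AD| ∈ {2}
|CD| ∈ {32/3}
|BD| ∈ [14, 18]
|AC| ∈ [26/3, 38/3]
|BC| ∈ [10/3, 86/3]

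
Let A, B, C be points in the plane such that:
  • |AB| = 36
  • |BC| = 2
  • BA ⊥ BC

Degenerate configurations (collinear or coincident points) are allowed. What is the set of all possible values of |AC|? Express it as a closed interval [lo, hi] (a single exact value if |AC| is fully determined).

|AB| ∈ {36}
|BC| ∈ {2}
|AC| ∈ {10·√(13)}

|AC| = 10·√(13)  (≈ 36.0555)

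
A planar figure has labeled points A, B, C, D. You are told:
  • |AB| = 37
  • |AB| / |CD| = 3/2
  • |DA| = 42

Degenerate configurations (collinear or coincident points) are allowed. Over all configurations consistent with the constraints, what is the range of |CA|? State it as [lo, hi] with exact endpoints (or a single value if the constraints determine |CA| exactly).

|CA| ∈ [52/3, 200/3]  (≈ [17.3333, 66.6667])

|AB| ∈ {37}
|AD| ∈ {42}
|CD| ∈ {74/3}
|BD| ∈ [5, 79]
|AC| ∈ [52/3, 200/3]
|BC| ∈ [0, 311/3]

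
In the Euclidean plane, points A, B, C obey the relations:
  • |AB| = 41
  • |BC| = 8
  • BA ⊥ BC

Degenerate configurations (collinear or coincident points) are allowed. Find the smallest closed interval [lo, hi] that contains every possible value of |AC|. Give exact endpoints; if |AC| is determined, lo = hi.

|AC| = √(1745)  (≈ 41.7732)

|AB| ∈ {41}
|BC| ∈ {8}
|AC| ∈ {√(1745)}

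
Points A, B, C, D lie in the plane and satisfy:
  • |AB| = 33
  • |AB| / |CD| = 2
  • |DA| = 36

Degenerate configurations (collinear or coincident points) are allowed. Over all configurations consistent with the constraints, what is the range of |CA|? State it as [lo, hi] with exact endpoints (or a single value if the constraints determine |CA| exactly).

|AB| ∈ {33}
|AD| ∈ {36}
|CD| ∈ {33/2}
|BD| ∈ [3, 69]
|AC| ∈ [39/2, 105/2]
|BC| ∈ [0, 171/2]

|CA| ∈ [39/2, 105/2]  (≈ [19.5000, 52.5000])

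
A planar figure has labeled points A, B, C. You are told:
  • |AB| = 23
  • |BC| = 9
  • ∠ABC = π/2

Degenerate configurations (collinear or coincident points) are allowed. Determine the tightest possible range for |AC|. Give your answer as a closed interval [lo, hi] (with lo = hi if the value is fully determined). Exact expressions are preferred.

|AC| = √(610)  (≈ 24.6982)

|AB| ∈ {23}
|BC| ∈ {9}
|AC| ∈ {√(610)}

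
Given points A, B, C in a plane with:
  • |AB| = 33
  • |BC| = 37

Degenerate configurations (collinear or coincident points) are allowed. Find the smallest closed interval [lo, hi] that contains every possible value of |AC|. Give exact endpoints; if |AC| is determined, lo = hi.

|AB| ∈ {33}
|BC| ∈ {37}
|AC| ∈ [4, 70]

|AC| ∈ [4, 70]  (≈ [4.0000, 70.0000])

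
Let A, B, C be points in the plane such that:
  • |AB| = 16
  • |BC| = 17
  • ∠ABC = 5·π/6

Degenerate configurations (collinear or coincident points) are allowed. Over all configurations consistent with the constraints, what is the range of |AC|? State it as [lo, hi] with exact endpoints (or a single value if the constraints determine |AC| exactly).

|AB| ∈ {16}
|BC| ∈ {17}
|AC| ∈ {√(272·√(3) + 545)}

|AC| = √(272·√(3) + 545)  (≈ 31.8766)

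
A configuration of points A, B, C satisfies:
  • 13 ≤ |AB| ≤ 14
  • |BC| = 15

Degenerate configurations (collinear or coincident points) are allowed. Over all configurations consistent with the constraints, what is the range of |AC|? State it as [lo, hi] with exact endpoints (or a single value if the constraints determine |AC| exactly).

|AC| ∈ [1, 29]  (≈ [1.0000, 29.0000])

|AB| ∈ [13, 14]
|BC| ∈ {15}
|AC| ∈ [1, 29]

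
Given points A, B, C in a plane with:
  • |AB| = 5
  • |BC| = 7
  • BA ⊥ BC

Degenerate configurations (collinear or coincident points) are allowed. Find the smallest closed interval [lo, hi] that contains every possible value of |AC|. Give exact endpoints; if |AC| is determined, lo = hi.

|AB| ∈ {5}
|BC| ∈ {7}
|AC| ∈ {√(74)}

|AC| = √(74)  (≈ 8.6023)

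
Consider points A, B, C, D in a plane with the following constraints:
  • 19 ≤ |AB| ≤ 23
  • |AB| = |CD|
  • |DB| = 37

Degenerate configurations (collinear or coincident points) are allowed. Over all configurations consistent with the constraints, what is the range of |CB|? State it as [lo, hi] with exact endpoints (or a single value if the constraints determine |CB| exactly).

|CB| ∈ [14, 60]  (≈ [14.0000, 60.0000])

|AB| ∈ [19, 23]
|BD| ∈ {37}
|CD| ∈ [19, 23]
|AD| ∈ [14, 60]
|BC| ∈ [14, 60]
|AC| ∈ [0, 83]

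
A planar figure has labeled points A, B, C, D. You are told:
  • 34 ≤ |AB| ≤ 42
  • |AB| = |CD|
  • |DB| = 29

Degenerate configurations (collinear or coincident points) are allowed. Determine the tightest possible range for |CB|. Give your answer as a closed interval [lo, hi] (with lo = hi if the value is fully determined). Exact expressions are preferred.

|AB| ∈ [34, 42]
|BD| ∈ {29}
|CD| ∈ [34, 42]
|AD| ∈ [5, 71]
|BC| ∈ [5, 71]
|AC| ∈ [0, 113]

|CB| ∈ [5, 71]  (≈ [5.0000, 71.0000])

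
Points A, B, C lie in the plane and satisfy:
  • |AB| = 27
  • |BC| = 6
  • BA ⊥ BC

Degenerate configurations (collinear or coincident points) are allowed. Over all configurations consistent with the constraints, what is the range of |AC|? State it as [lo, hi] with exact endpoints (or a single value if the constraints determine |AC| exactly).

|AB| ∈ {27}
|BC| ∈ {6}
|AC| ∈ {3·√(85)}

|AC| = 3·√(85)  (≈ 27.6586)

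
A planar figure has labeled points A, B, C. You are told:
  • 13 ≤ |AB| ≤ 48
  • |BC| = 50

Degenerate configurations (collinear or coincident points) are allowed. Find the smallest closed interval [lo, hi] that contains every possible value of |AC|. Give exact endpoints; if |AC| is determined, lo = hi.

|AC| ∈ [2, 98]  (≈ [2.0000, 98.0000])

|AB| ∈ [13, 48]
|BC| ∈ {50}
|AC| ∈ [2, 98]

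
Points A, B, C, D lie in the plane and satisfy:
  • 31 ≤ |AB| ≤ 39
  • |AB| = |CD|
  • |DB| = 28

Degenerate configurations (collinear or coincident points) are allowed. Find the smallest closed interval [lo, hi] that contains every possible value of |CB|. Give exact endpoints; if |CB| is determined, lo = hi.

|CB| ∈ [3, 67]  (≈ [3.0000, 67.0000])

|AB| ∈ [31, 39]
|BD| ∈ {28}
|CD| ∈ [31, 39]
|AD| ∈ [3, 67]
|BC| ∈ [3, 67]
|AC| ∈ [0, 106]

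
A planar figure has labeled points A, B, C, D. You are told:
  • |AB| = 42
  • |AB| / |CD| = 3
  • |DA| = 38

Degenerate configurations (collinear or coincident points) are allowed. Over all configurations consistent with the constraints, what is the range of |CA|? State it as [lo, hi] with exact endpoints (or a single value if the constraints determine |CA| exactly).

|AB| ∈ {42}
|AD| ∈ {38}
|CD| ∈ {14}
|BD| ∈ [4, 80]
|AC| ∈ [24, 52]
|BC| ∈ [0, 94]

|CA| ∈ [24, 52]  (≈ [24.0000, 52.0000])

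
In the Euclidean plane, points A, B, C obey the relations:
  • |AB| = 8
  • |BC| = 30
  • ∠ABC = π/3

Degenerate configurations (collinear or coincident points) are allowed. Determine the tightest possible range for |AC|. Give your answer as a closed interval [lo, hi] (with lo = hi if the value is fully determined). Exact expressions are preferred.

|AB| ∈ {8}
|BC| ∈ {30}
|AC| ∈ {2·√(181)}

|AC| = 2·√(181)  (≈ 26.9072)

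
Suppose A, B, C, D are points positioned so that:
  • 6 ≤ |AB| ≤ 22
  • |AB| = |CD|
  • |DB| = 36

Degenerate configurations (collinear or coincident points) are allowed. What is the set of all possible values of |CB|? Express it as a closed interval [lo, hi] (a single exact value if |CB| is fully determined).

|AB| ∈ [6, 22]
|BD| ∈ {36}
|CD| ∈ [6, 22]
|AD| ∈ [14, 58]
|BC| ∈ [14, 58]
|AC| ∈ [0, 80]

|CB| ∈ [14, 58]  (≈ [14.0000, 58.0000])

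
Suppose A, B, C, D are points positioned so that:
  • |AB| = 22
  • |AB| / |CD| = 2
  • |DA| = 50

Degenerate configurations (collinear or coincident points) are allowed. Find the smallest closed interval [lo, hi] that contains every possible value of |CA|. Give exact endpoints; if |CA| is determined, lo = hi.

|CA| ∈ [39, 61]  (≈ [39.0000, 61.0000])

|AB| ∈ {22}
|AD| ∈ {50}
|CD| ∈ {11}
|BD| ∈ [28, 72]
|AC| ∈ [39, 61]
|BC| ∈ [17, 83]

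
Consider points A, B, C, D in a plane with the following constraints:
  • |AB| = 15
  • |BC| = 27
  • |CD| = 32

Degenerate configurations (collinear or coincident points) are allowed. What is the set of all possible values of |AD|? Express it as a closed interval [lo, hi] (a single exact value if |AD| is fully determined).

|AB| ∈ {15}
|BC| ∈ {27}
|CD| ∈ {32}
|AC| ∈ [12, 42]
|BD| ∈ [5, 59]
|AD| ∈ [0, 74]

|AD| ∈ [0, 74]  (≈ [0.0000, 74.0000])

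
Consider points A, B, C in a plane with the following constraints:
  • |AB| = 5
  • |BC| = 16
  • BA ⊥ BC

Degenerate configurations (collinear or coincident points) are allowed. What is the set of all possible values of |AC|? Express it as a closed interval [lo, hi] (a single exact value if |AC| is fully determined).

|AB| ∈ {5}
|BC| ∈ {16}
|AC| ∈ {√(281)}

|AC| = √(281)  (≈ 16.7631)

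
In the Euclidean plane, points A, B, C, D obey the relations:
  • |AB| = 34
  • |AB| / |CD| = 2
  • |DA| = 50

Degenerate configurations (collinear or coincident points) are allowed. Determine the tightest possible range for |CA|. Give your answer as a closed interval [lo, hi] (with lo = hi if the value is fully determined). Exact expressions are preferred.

|CA| ∈ [33, 67]  (≈ [33.0000, 67.0000])

|AB| ∈ {34}
|AD| ∈ {50}
|CD| ∈ {17}
|BD| ∈ [16, 84]
|AC| ∈ [33, 67]
|BC| ∈ [0, 101]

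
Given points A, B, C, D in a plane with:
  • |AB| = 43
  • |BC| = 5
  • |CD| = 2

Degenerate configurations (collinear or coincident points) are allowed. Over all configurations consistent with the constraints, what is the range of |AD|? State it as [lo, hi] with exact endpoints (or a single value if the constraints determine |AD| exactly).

|AB| ∈ {43}
|BC| ∈ {5}
|CD| ∈ {2}
|AC| ∈ [38, 48]
|BD| ∈ [3, 7]
|AD| ∈ [36, 50]

|AD| ∈ [36, 50]  (≈ [36.0000, 50.0000])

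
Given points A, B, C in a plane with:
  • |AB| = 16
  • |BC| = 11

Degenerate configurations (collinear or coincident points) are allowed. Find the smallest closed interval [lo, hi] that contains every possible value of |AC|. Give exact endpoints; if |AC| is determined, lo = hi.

|AB| ∈ {16}
|BC| ∈ {11}
|AC| ∈ [5, 27]

|AC| ∈ [5, 27]  (≈ [5.0000, 27.0000])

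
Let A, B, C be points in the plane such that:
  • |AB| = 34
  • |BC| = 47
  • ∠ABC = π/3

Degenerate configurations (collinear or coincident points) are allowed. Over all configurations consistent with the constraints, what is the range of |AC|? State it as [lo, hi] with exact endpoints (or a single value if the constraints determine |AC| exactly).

|AC| = √(1767)  (≈ 42.0357)

|AB| ∈ {34}
|BC| ∈ {47}
|AC| ∈ {√(1767)}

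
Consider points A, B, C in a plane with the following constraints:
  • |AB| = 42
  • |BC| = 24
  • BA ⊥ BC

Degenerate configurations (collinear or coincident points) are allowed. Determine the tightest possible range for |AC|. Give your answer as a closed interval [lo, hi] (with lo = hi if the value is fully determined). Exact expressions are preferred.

|AB| ∈ {42}
|BC| ∈ {24}
|AC| ∈ {6·√(65)}

|AC| = 6·√(65)  (≈ 48.3735)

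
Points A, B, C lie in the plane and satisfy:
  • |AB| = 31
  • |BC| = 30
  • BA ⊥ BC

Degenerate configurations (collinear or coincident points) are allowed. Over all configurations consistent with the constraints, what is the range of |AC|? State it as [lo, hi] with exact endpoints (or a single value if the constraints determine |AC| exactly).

|AC| = √(1861)  (≈ 43.1393)

|AB| ∈ {31}
|BC| ∈ {30}
|AC| ∈ {√(1861)}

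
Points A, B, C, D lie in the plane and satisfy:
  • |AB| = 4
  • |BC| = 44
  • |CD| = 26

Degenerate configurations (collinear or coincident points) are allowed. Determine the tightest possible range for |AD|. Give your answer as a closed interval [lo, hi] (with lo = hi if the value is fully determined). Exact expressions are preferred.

|AB| ∈ {4}
|BC| ∈ {44}
|CD| ∈ {26}
|AC| ∈ [40, 48]
|BD| ∈ [18, 70]
|AD| ∈ [14, 74]

|AD| ∈ [14, 74]  (≈ [14.0000, 74.0000])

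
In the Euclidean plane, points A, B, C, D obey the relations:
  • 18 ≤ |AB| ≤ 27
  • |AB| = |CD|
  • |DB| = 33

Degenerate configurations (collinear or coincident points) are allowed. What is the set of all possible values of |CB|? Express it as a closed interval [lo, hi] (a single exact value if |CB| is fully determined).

|CB| ∈ [6, 60]  (≈ [6.0000, 60.0000])

|AB| ∈ [18, 27]
|BD| ∈ {33}
|CD| ∈ [18, 27]
|AD| ∈ [6, 60]
|BC| ∈ [6, 60]
|AC| ∈ [0, 87]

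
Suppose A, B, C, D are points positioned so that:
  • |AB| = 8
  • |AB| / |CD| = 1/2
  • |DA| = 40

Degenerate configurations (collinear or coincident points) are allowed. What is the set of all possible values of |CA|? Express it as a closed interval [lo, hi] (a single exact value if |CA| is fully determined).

|AB| ∈ {8}
|AD| ∈ {40}
|CD| ∈ {16}
|BD| ∈ [32, 48]
|AC| ∈ [24, 56]
|BC| ∈ [16, 64]

|CA| ∈ [24, 56]  (≈ [24.0000, 56.0000])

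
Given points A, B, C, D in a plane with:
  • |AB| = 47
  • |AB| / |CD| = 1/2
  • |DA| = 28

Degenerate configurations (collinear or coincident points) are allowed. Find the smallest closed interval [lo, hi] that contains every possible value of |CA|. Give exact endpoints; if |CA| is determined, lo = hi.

|CA| ∈ [66, 122]  (≈ [66.0000, 122.0000])

|AB| ∈ {47}
|AD| ∈ {28}
|CD| ∈ {94}
|BD| ∈ [19, 75]
|AC| ∈ [66, 122]
|BC| ∈ [19, 169]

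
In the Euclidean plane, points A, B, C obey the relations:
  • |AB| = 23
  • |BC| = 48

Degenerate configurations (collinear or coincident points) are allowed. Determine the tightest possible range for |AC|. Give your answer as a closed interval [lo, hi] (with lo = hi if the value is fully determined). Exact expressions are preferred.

|AB| ∈ {23}
|BC| ∈ {48}
|AC| ∈ [25, 71]

|AC| ∈ [25, 71]  (≈ [25.0000, 71.0000])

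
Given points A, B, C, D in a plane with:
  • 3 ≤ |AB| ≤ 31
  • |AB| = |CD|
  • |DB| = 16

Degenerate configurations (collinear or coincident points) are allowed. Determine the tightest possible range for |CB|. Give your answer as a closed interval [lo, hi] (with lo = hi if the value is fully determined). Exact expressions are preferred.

|CB| ∈ [0, 47]  (≈ [0.0000, 47.0000])

|AB| ∈ [3, 31]
|BD| ∈ {16}
|CD| ∈ [3, 31]
|AD| ∈ [0, 47]
|BC| ∈ [0, 47]
|AC| ∈ [0, 78]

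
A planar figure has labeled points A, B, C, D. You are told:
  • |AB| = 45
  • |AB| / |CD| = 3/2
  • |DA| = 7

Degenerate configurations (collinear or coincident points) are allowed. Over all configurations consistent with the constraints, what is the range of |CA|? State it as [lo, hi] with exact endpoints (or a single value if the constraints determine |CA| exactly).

|AB| ∈ {45}
|AD| ∈ {7}
|CD| ∈ {30}
|BD| ∈ [38, 52]
|AC| ∈ [23, 37]
|BC| ∈ [8, 82]

|CA| ∈ [23, 37]  (≈ [23.0000, 37.0000])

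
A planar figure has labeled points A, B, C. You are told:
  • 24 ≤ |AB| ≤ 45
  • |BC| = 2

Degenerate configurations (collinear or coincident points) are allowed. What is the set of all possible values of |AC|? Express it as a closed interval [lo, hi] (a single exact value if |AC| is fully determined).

|AC| ∈ [22, 47]  (≈ [22.0000, 47.0000])

|AB| ∈ [24, 45]
|BC| ∈ {2}
|AC| ∈ [22, 47]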